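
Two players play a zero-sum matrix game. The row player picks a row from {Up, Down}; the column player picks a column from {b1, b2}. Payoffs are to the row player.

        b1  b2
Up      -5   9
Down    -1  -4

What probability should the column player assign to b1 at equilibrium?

Row minima: Up → -5, Down → -4; maximin = -4.
Column maxima: b1 → -1, b2 → 9; minimax = -1.
-4 ≠ -1, so there is no saddle point; optimal play is mixed.
Let the row player play Up with probability p. Expected payoff against b1: (-5)p + (-1)(1−p) = −4p − 1; against b2: 9p + (-4)(1−p) = 13p − 4.
Setting these equal: −4p − 1 = 13p − 4 ⇒ −17p = -3 ⇒ p = 3/17, and the value is (-4)·(3/17) − 1 = -29/17.
For the column player: with q = P(b1), equating Up's and Down's payoffs gives −14q + 9 = 3q − 4 ⇒ q = 13/17.

13/17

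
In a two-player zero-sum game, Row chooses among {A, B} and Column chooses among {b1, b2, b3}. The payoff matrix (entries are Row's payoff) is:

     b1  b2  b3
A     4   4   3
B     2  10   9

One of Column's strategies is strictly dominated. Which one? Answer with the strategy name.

b3 holds Row's payoff strictly below b2 in every row: 3 < 4, 9 < 10.
So b2 is strictly dominated for Column.

b2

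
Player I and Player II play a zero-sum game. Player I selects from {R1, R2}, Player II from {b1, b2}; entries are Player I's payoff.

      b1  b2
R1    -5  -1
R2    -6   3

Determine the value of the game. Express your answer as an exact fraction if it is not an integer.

Row minima: R1 → -5, R2 → -6; maximin = -5.
Column maxima: b1 → -5, b2 → 3; minimax = -5.
Since maximin = minimax = -5, there is a saddle point and the value is -5.

-5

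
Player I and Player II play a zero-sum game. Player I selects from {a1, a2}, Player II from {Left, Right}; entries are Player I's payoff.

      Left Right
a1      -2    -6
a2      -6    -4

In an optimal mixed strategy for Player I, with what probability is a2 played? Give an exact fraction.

Row minima: a1 → -6, a2 → -6; maximin = -6.
Column maxima: Left → -2, Right → -4; minimax = -4.
-6 ≠ -4, so there is no saddle point; optimal play is mixed.
Let Player I play a1 with probability p. Expected payoff against Left: (-2)p + (-6)(1−p) = 4p − 6; against Right: (-6)p + (-4)(1−p) = −2p − 4.
Setting these equal: 4p − 6 = −2p − 4 ⇒ 6p = 2 ⇒ p = 1/3, and the value is (4)·(1/3) − 6 = -14/3.
For Player II: with q = P(Left), equating a1's and a2's payoffs gives 4q − 6 = −2q − 4 ⇒ q = 1/3.

2/3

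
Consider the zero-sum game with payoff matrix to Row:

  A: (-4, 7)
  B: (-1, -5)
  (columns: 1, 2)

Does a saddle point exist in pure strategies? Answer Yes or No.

No

Row minima: A → -4, B → -5; maximin = -4.
Column maxima: 1 → -1, 2 → 7; minimax = -1.
-4 ≠ -1, so no pure-strategy equilibrium exists.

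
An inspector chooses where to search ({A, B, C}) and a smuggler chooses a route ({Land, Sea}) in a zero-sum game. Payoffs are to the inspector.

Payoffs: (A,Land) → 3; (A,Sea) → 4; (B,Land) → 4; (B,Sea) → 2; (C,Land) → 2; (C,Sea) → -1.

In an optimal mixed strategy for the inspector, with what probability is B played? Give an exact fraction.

Row minima: A → 3, B → 2, C → -1; maximin = 3.
Column maxima: Land → 4, Sea → 4; minimax = 4.
3 ≠ 4, so there is no saddle point; optimal play is mixed.
C is strictly dominated by A, so the inspector never plays it.
On the remaining 2×2 (A, B vs Land, Sea):
Let the inspector play A with probability p. Expected payoff against Land: 3p + 4(1−p) = −p + 4; against Sea: 4p + 2(1−p) = 2p + 2.
Setting these equal: −p + 4 = 2p + 2 ⇒ −3p = -2 ⇒ p = 2/3, and the value is (-1)·(2/3) + 4 = 10/3.
For the smuggler: with q = P(Land), equating A's and B's payoffs gives −q + 4 = 2q + 2 ⇒ q = 2/3.

1/3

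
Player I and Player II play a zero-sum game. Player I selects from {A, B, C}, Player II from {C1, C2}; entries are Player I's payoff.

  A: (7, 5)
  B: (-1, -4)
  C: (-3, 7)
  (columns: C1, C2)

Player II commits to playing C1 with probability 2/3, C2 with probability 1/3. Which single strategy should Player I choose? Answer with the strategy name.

A

Expected payoff of A: (2/3)·7 + (1/3)·5 = 19/3.
Expected payoff of B: (2/3)·(-1) + (1/3)·(-4) = -2.
Expected payoff of C: (2/3)·(-3) + (1/3)·7 = 1/3.
The largest is 19/3, so Player I's best response is A.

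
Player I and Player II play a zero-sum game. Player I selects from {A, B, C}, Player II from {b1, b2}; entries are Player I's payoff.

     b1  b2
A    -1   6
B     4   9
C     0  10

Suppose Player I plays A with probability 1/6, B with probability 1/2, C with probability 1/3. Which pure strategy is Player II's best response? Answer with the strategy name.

If Player II plays b1, Player I's expected payoff is (1/6)·(-1) + (1/2)·4 + (1/3)·0 = 11/6.
If Player II plays b2, Player I's expected payoff is (1/6)·6 + (1/2)·9 + (1/3)·10 = 53/6.
Player II minimizes Player I's payoff; the smallest is 11/6, so the best response is b1.

b1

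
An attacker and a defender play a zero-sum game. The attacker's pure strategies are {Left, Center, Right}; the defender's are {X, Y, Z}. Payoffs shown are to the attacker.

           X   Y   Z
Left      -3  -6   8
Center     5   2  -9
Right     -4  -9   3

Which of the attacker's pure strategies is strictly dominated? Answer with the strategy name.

Left gives a strictly higher payoff than Right against every column: -3 > -4, -6 > -9, 8 > 3.
So Right is strictly dominated and the attacker never plays it.

Right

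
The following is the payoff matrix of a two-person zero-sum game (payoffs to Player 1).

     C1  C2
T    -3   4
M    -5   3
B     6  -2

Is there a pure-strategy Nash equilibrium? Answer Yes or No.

No

Row minima: T → -3, M → -5, B → -2; maximin = -2.
Column maxima: C1 → 6, C2 → 4; minimax = 4.
-2 ≠ 4, so no pure-strategy equilibrium exists.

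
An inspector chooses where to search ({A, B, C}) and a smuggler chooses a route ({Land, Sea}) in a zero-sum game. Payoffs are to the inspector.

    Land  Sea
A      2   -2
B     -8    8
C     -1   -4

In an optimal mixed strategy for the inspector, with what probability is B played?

Row minima: A → -2, B → -8, C → -4; maximin = -2.
Column maxima: Land → 2, Sea → 8; minimax = 2.
-2 ≠ 2, so there is no saddle point; optimal play is mixed.
C is strictly dominated by A, so the inspector never plays it.
On the remaining 2×2 (A, B vs Land, Sea):
Let the inspector play A with probability p. Expected payoff against Land: 2p + (-8)(1−p) = 10p − 8; against Sea: (-2)p + 8(1−p) = −10p + 8.
Setting these equal: 10p − 8 = −10p + 8 ⇒ 20p = 16 ⇒ p = 4/5, and the value is (10)·(4/5) − 8 = 0.
For the smuggler: with q = P(Land), equating A's and B's payoffs gives 4q − 2 = −16q + 8 ⇒ q = 1/2.

1/5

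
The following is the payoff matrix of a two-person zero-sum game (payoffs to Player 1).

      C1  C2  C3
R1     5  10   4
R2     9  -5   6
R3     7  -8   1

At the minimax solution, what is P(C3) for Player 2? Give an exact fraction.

Row minima: R1 → 4, R2 → -5, R3 → -8; maximin = 4.
Column maxima: C1 → 9, C2 → 10, C3 → 6; minimax = 6.
4 ≠ 6, so there is no saddle point; optimal play is mixed.
R3 is strictly dominated by R2, so Player 1 never plays it.
C1 is strictly dominated by C3 (it gives Player 1 strictly more in every row), so Player 2 never plays it.
On the remaining 2×2 (R1, R2 vs C2, C3):
Let Player 1 play R1 with probability p. Expected payoff against C2: 10p + (-5)(1−p) = 15p − 5; against C3: 4p + 6(1−p) = −2p + 6.
Setting these equal: 15p − 5 = −2p + 6 ⇒ 17p = 11 ⇒ p = 11/17, and the value is (15)·(11/17) − 5 = 80/17.
For Player 2: with q = P(C2), equating R1's and R2's payoffs gives 6q + 4 = −11q + 6 ⇒ q = 2/17.

15/17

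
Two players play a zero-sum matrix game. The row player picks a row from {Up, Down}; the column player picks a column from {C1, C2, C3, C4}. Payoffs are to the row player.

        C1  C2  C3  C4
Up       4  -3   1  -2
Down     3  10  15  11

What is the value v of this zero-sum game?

Row minima: Up → -3, Down → 3; maximin = 3.
Column maxima: C1 → 4, C2 → 10, C3 → 15, C4 → 11; minimax = 4.
3 ≠ 4, so there is no saddle point; optimal play is mixed.
C3 is strictly dominated by C2 (it gives the row player strictly more in every row), so the column player never plays it.
C4 is strictly dominated by C2 (it gives the row player strictly more in every row), so the column player never plays it.
On the remaining 2×2 (Up, Down vs C1, C2):
Let the row player play Up with probability p. Expected payoff against C1: 4p + 3(1−p) = p + 3; against C2: (-3)p + 10(1−p) = −13p + 10.
Setting these equal: p + 3 = −13p + 10 ⇒ 14p = 7 ⇒ p = 1/2, and the value is (1)·(1/2) + 3 = 7/2.
For the column player: with q = P(C1), equating Up's and Down's payoffs gives 7q − 3 = −7q + 10 ⇒ q = 13/14.

7/2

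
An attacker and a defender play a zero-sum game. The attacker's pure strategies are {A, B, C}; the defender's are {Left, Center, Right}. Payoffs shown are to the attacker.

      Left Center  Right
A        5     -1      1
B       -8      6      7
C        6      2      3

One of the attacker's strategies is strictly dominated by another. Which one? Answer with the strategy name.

C gives a strictly higher payoff than A against every column: 6 > 5, 2 > -1, 3 > 1.
So A is strictly dominated and the attacker never plays it.

A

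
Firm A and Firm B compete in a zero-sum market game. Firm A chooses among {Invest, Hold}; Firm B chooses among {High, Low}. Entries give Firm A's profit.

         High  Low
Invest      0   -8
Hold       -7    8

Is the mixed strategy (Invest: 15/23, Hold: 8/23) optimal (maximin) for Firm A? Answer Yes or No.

Yes

Against High this mix gives (15/23)·0 + (8/23)·(-7) = -56/23.
Against Low this mix gives (15/23)·(-8) + (8/23)·8 = -56/23.
All of Firm B's active replies (High, Low) yield -56/23, and no column does worse for Firm A. The mix makes Firm B indifferent and guarantees -56/23, so it is optimal.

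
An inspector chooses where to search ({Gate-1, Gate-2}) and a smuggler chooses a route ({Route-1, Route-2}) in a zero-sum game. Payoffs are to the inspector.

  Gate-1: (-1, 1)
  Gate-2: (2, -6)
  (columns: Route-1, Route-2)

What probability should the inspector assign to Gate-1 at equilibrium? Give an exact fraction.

Row minima: Gate-1 → -1, Gate-2 → -6; maximin = -1.
Column maxima: Route-1 → 2, Route-2 → 1; minimax = 1.
-1 ≠ 1, so there is no saddle point; optimal play is mixed.
Let the inspector play Gate-1 with probability p. Expected payoff against Route-1: (-1)p + 2(1−p) = −3p + 2; against Route-2: 1p + (-6)(1−p) = 7p − 6.
Setting these equal: −3p + 2 = 7p − 6 ⇒ −10p = -8 ⇒ p = 4/5, and the value is (-3)·(4/5) + 2 = -2/5.
For the smuggler: with q = P(Route-1), equating Gate-1's and Gate-2's payoffs gives −2q + 1 = 8q − 6 ⇒ q = 7/10.

4/5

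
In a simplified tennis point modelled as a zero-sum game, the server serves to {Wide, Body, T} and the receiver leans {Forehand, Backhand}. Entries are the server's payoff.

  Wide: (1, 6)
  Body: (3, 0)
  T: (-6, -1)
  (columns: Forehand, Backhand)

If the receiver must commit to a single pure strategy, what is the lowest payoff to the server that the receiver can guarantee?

Column maxima: Forehand → 3, Backhand → 6.
The smallest of these is 3.

3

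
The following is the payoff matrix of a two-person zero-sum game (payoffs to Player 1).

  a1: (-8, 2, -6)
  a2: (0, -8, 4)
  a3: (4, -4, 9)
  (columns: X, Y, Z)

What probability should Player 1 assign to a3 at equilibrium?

Row minima: a1 → -8, a2 → -8, a3 → -4; maximin = -4.
Column maxima: X → 4, Y → 2, Z → 9; minimax = 2.
-4 ≠ 2, so there is no saddle point; optimal play is mixed.
a2 is strictly dominated by a3, so Player 1 never plays it.
Z is strictly dominated by X (it gives Player 1 strictly more in every row), so Player 2 never plays it.
On the remaining 2×2 (a1, a3 vs X, Y):
Let Player 1 play a1 with probability p. Expected payoff against X: (-8)p + 4(1−p) = −12p + 4; against Y: 2p + (-4)(1−p) = 6p − 4.
Setting these equal: −12p + 4 = 6p − 4 ⇒ −18p = -8 ⇒ p = 4/9, and the value is (-12)·(4/9) + 4 = -4/3.
For Player 2: with q = P(X), equating a1's and a3's payoffs gives −10q + 2 = 8q − 4 ⇒ q = 1/3.

5/9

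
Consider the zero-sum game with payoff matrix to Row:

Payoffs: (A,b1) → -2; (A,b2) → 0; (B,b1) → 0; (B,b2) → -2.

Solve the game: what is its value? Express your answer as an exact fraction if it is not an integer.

Row minima: A → -2, B → -2; maximin = -2.
Column maxima: b1 → 0, b2 → 0; minimax = 0.
-2 ≠ 0, so there is no saddle point; optimal play is mixed.
Let Row play A with probability p. Expected payoff against b1: (-2)p + 0(1−p) = −2p; against b2: 0p + (-2)(1−p) = 2p − 2.
Setting these equal: −2p = 2p − 2 ⇒ −4p = -2 ⇒ p = 1/2, and the value is (-2)·(1/2) = -1.
For Column: with q = P(b1), equating A's and B's payoffs gives −2q = 2q − 2 ⇒ q = 1/2.

-1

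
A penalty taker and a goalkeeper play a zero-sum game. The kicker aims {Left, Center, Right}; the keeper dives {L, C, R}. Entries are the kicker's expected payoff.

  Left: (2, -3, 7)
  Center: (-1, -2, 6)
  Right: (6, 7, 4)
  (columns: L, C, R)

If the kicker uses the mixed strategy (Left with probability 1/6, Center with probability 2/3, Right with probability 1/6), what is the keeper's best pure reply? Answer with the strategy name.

If the keeper plays L, the kicker's expected payoff is (1/6)·2 + (2/3)·(-1) + (1/6)·6 = 2/3.
If the keeper plays C, the kicker's expected payoff is (1/6)·(-3) + (2/3)·(-2) + (1/6)·7 = -2/3.
If the keeper plays R, the kicker's expected payoff is (1/6)·7 + (2/3)·6 + (1/6)·4 = 35/6.
The keeper minimizes the kicker's payoff; the smallest is -2/3, so the best response is C.

C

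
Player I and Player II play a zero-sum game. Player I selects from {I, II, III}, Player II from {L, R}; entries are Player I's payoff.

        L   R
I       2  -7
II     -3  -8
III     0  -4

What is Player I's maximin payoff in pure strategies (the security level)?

-4

Row minima: I → -7, II → -8, III → -4.
The best of these is -4.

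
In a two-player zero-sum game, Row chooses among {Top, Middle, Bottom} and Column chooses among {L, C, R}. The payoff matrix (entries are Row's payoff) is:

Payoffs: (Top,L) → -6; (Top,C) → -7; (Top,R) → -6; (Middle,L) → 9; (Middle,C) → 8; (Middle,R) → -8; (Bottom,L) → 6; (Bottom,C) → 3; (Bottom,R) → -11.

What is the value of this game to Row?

Row minima: Top → -7, Middle → -8, Bottom → -11; maximin = -7.
Column maxima: L → 9, C → 8, R → -6; minimax = -6.
-7 ≠ -6, so there is no saddle point; optimal play is mixed.
Bottom is strictly dominated by Middle, so Row never plays it.
L is strictly dominated by C (it gives Row strictly more in every row), so Column never plays it.
On the remaining 2×2 (Top, Middle vs C, R):
Let Row play Top with probability p. Expected payoff against C: (-7)p + 8(1−p) = −15p + 8; against R: (-6)p + (-8)(1−p) = 2p − 8.
Setting these equal: −15p + 8 = 2p − 8 ⇒ −17p = -16 ⇒ p = 16/17, and the value is (-15)·(16/17) + 8 = -104/17.
For Column: with q = P(C), equating Top's and Middle's payoffs gives −q − 6 = 16q − 8 ⇒ q = 2/17.

-104/17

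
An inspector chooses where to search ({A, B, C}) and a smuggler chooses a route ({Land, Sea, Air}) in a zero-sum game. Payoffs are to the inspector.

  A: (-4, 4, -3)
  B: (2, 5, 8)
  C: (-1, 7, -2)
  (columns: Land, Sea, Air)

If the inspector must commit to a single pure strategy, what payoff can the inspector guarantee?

Row minima: A → -4, B → 2, C → -2.
The best of these is 2.

2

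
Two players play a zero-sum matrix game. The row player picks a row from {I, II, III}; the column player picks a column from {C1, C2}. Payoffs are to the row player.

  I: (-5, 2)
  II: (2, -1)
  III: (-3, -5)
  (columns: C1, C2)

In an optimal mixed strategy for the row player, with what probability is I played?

Row minima: I → -5, II → -1, III → -5; maximin = -1.
Column maxima: C1 → 2, C2 → 2; minimax = 2.
-1 ≠ 2, so there is no saddle point; optimal play is mixed.
III is strictly dominated by II, so the row player never plays it.
On the remaining 2×2 (I, II vs C1, C2):
Let the row player play I with probability p. Expected payoff against C1: (-5)p + 2(1−p) = −7p + 2; against C2: 2p + (-1)(1−p) = 3p − 1.
Setting these equal: −7p + 2 = 3p − 1 ⇒ −10p = -3 ⇒ p = 3/10, and the value is (-7)·(3/10) + 2 = -1/10.
For the column player: with q = P(C1), equating I's and II's payoffs gives −7q + 2 = 3q − 1 ⇒ q = 3/10.

3/10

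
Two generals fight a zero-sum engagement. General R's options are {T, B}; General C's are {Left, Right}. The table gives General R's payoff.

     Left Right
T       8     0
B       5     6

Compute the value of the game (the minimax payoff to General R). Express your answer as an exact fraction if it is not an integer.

Row minima: T → 0, B → 5; maximin = 5.
Column maxima: Left → 8, Right → 6; minimax = 6.
5 ≠ 6, so there is no saddle point; optimal play is mixed.
Let General R play T with probability p. Expected payoff against Left: 8p + 5(1−p) = 3p + 5; against Right: 0p + 6(1−p) = −6p + 6.
Setting these equal: 3p + 5 = −6p + 6 ⇒ 9p = 1 ⇒ p = 1/9, and the value is (3)·(1/9) + 5 = 16/3.
For General C: with q = P(Left), equating T's and B's payoffs gives 8q = −q + 6 ⇒ q = 2/3.

16/3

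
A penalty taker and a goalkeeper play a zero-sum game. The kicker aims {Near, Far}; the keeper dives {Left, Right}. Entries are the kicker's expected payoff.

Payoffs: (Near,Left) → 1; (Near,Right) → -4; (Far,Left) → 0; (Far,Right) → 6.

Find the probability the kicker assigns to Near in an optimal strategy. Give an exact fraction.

6/11

Row minima: Near → -4, Far → 0; maximin = 0.
Column maxima: Left → 1, Right → 6; minimax = 1.
0 ≠ 1, so there is no saddle point; optimal play is mixed.
Let the kicker play Near with probability p. Expected payoff against Left: 1p + 0(1−p) = p; against Right: (-4)p + 6(1−p) = −10p + 6.
Setting these equal: p = −10p + 6 ⇒ 11p = 6 ⇒ p = 6/11, and the value is (1)·(6/11) = 6/11.
For the keeper: with q = P(Left), equating Near's and Far's payoffs gives 5q − 4 = −6q + 6 ⇒ q = 10/11.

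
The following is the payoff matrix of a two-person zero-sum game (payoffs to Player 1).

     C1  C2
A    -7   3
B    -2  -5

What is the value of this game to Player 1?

Row minima: A → -7, B → -5; maximin = -5.
Column maxima: C1 → -2, C2 → 3; minimax = -2.
-5 ≠ -2, so there is no saddle point; optimal play is mixed.
Let Player 1 play A with probability p. Expected payoff against C1: (-7)p + (-2)(1−p) = −5p − 2; against C2: 3p + (-5)(1−p) = 8p − 5.
Setting these equal: −5p − 2 = 8p − 5 ⇒ −13p = -3 ⇒ p = 3/13, and the value is (-5)·(3/13) − 2 = -41/13.
For Player 2: with q = P(C1), equating A's and B's payoffs gives −10q + 3 = 3q − 5 ⇒ q = 8/13.

-41/13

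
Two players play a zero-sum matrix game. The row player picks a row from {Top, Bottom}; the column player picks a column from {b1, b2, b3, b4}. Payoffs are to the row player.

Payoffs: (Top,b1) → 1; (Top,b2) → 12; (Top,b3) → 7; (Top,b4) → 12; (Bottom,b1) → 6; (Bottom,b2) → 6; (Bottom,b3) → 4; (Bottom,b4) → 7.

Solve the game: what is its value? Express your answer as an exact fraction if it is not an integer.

Row minima: Top → 1, Bottom → 4; maximin = 4.
Column maxima: b1 → 6, b2 → 12, b3 → 7, b4 → 12; minimax = 6.
4 ≠ 6, so there is no saddle point; optimal play is mixed.
b2 is strictly dominated by b3 (it gives the row player strictly more in every row), so the column player never plays it.
b4 is strictly dominated by b1 (it gives the row player strictly more in every row), so the column player never plays it.
On the remaining 2×2 (Top, Bottom vs b1, b3):
Let the row player play Top with probability p. Expected payoff against b1: 1p + 6(1−p) = −5p + 6; against b3: 7p + 4(1−p) = 3p + 4.
Setting these equal: −5p + 6 = 3p + 4 ⇒ −8p = -2 ⇒ p = 1/4, and the value is (-5)·(1/4) + 6 = 19/4.
For the column player: with q = P(b1), equating Top's and Bottom's payoffs gives −6q + 7 = 2q + 4 ⇒ q = 3/8.

19/4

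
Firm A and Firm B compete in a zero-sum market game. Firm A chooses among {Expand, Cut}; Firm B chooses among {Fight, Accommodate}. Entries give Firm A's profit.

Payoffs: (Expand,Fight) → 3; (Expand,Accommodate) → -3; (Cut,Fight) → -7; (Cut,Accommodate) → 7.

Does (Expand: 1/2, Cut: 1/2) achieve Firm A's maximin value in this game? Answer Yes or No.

Against Fight this mix gives (1/2)·3 + (1/2)·(-7) = -2.
Against Accommodate this mix gives (1/2)·(-3) + (1/2)·7 = 2.
Firm B will play Fight, holding Firm A to -2. Shifting weight toward the row that does better against Fight would raise this floor (the equalizing mix achieves 0 against both Fight and Accommodate), so the proposed strategy is not optimal.

No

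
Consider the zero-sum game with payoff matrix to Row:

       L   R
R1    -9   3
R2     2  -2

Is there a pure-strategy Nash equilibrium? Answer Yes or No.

No

Row minima: R1 → -9, R2 → -2; maximin = -2.
Column maxima: L → 2, R → 3; minimax = 2.
-2 ≠ 2, so no pure-strategy equilibrium exists.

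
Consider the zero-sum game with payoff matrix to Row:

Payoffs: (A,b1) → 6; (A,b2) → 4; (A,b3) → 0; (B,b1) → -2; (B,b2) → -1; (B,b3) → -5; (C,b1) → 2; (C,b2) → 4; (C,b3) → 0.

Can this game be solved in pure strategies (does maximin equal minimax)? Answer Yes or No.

Yes

Row minima: A → 0, B → -5, C → 0; maximin = 0.
Column maxima: b1 → 6, b2 → 4, b3 → 0; minimax = 0.
maximin = minimax = 0, so a saddle point exists.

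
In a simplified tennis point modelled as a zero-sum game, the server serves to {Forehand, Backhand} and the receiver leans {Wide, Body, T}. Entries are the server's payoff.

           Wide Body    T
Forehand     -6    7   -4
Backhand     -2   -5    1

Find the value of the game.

-11/4

Row minima: Forehand → -6, Backhand → -5; maximin = -5.
Column maxima: Wide → -2, Body → 7, T → 1; minimax = -2.
-5 ≠ -2, so there is no saddle point; optimal play is mixed.
T is strictly dominated by Wide (it gives the server strictly more in every row), so the receiver never plays it.
On the remaining 2×2 (Forehand, Backhand vs Wide, Body):
Let the server play Forehand with probability p. Expected payoff against Wide: (-6)p + (-2)(1−p) = −4p − 2; against Body: 7p + (-5)(1−p) = 12p − 5.
Setting these equal: −4p − 2 = 12p − 5 ⇒ −16p = -3 ⇒ p = 3/16, and the value is (-4)·(3/16) − 2 = -11/4.
For the receiver: with q = P(Wide), equating Forehand's and Backhand's payoffs gives −13q + 7 = 3q − 5 ⇒ q = 3/4.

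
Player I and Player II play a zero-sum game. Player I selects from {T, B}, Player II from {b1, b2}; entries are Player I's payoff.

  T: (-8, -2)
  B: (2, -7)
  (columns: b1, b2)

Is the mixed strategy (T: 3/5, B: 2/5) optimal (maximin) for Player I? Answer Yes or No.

Yes

Against b1 this mix gives (3/5)·(-8) + (2/5)·2 = -4.
Against b2 this mix gives (3/5)·(-2) + (2/5)·(-7) = -4.
All of Player II's active replies (b1, b2) yield -4, and no column does worse for Player I. The mix makes Player II indifferent and guarantees -4, so it is optimal.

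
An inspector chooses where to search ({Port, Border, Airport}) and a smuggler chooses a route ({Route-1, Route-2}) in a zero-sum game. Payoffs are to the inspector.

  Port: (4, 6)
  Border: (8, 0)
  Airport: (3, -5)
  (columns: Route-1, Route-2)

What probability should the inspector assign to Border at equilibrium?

Row minima: Port → 4, Border → 0, Airport → -5; maximin = 4.
Column maxima: Route-1 → 8, Route-2 → 6; minimax = 6.
4 ≠ 6, so there is no saddle point; optimal play is mixed.
Airport is strictly dominated by Port, so the inspector never plays it.
On the remaining 2×2 (Port, Border vs Route-1, Route-2):
Let the inspector play Port with probability p. Expected payoff against Route-1: 4p + 8(1−p) = −4p + 8; against Route-2: 6p + 0(1−p) = 6p.
Setting these equal: −4p + 8 = 6p ⇒ −10p = -8 ⇒ p = 4/5, and the value is (-4)·(4/5) + 8 = 24/5.
For the smuggler: with q = P(Route-1), equating Port's and Border's payoffs gives −2q + 6 = 8q ⇒ q = 3/5.

1/5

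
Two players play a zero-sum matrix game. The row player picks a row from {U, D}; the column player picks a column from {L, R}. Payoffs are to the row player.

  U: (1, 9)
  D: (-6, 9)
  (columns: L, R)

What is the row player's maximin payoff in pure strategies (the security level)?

1

Row minima: U → 1, D → -6.
The best of these is 1.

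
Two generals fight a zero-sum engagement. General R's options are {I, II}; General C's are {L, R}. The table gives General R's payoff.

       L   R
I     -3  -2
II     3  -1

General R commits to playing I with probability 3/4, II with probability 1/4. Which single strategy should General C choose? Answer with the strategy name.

If General C plays L, General R's expected payoff is (3/4)·(-3) + (1/4)·3 = -3/2.
If General C plays R, General R's expected payoff is (3/4)·(-2) + (1/4)·(-1) = -7/4.
General C minimizes General R's payoff; the smallest is -7/4, so the best response is R.

R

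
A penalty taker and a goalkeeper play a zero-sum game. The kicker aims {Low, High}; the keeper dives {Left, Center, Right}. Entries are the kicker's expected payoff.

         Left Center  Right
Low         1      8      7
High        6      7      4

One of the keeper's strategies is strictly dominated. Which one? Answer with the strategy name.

Left holds the kicker's payoff strictly below Center in every row: 1 < 8, 6 < 7.
So Center is strictly dominated for the keeper.

Center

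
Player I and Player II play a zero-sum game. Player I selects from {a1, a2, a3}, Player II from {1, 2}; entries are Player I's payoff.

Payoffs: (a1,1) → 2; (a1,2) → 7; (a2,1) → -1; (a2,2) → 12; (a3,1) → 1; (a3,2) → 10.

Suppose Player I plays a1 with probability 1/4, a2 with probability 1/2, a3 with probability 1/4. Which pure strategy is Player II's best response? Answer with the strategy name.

If Player II plays 1, Player I's expected payoff is (1/4)·2 + (1/2)·(-1) + (1/4)·1 = 1/4.
If Player II plays 2, Player I's expected payoff is (1/4)·7 + (1/2)·12 + (1/4)·10 = 41/4.
Player II minimizes Player I's payoff; the smallest is 1/4, so the best response is 1.

1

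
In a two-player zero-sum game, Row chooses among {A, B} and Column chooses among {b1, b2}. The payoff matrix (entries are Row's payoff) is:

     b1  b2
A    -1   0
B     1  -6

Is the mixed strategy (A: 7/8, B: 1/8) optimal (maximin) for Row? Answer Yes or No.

Yes

Against b1 this mix gives (7/8)·(-1) + (1/8)·1 = -3/4.
Against b2 this mix gives (7/8)·0 + (1/8)·(-6) = -3/4.
All of Column's active replies (b1, b2) yield -3/4, and no column does worse for Row. The mix makes Column indifferent and guarantees -3/4, so it is optimal.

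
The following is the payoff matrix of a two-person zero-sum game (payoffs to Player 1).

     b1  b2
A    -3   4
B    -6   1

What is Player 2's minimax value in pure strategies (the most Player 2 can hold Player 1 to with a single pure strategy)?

-3

Column maxima: b1 → -3, b2 → 4.
The smallest of these is -3.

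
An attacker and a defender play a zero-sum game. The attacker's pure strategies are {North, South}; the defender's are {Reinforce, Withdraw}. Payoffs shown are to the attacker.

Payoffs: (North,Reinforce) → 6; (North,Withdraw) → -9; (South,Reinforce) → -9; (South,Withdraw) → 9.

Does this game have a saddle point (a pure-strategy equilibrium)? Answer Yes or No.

No

Row minima: North → -9, South → -9; maximin = -9.
Column maxima: Reinforce → 6, Withdraw → 9; minimax = 6.
-9 ≠ 6, so no pure-strategy equilibrium exists.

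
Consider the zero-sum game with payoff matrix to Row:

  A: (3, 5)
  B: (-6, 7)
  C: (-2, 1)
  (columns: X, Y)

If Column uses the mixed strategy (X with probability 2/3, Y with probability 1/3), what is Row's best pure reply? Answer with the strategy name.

Expected payoff of A: (2/3)·3 + (1/3)·5 = 11/3.
Expected payoff of B: (2/3)·(-6) + (1/3)·7 = -5/3.
Expected payoff of C: (2/3)·(-2) + (1/3)·1 = -1.
The largest is 11/3, so Row's best response is A.

A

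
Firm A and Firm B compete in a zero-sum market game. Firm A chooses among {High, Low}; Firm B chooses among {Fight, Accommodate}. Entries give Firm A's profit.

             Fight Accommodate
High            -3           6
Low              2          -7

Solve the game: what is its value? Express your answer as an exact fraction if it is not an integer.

-1/2

Row minima: High → -3, Low → -7; maximin = -3.
Column maxima: Fight → 2, Accommodate → 6; minimax = 2.
-3 ≠ 2, so there is no saddle point; optimal play is mixed.
Let Firm A play High with probability p. Expected payoff against Fight: (-3)p + 2(1−p) = −5p + 2; against Accommodate: 6p + (-7)(1−p) = 13p − 7.
Setting these equal: −5p + 2 = 13p − 7 ⇒ −18p = -9 ⇒ p = 1/2, and the value is (-5)·(1/2) + 2 = -1/2.
For Firm B: with q = P(Fight), equating High's and Low's payoffs gives −9q + 6 = 9q − 7 ⇒ q = 13/18.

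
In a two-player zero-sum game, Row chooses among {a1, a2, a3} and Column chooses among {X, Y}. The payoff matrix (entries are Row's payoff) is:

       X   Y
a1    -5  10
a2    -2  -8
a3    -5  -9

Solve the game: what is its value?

Row minima: a1 → -5, a2 → -8, a3 → -9; maximin = -5.
Column maxima: X → -2, Y → 10; minimax = -2.
-5 ≠ -2, so there is no saddle point; optimal play is mixed.
a3 is strictly dominated by a2, so Row never plays it.
On the remaining 2×2 (a1, a2 vs X, Y):
Let Row play a1 with probability p. Expected payoff against X: (-5)p + (-2)(1−p) = −3p − 2; against Y: 10p + (-8)(1−p) = 18p − 8.
Setting these equal: −3p − 2 = 18p − 8 ⇒ −21p = -6 ⇒ p = 2/7, and the value is (-3)·(2/7) − 2 = -20/7.
For Column: with q = P(X), equating a1's and a2's payoffs gives −15q + 10 = 6q − 8 ⇒ q = 6/7.

-20/7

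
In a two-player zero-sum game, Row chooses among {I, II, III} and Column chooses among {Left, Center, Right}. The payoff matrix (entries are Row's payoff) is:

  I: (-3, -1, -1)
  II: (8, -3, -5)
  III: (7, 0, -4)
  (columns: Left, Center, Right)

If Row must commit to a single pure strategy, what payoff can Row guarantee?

Row minima: I → -3, II → -5, III → -4.
The best of these is -3.

-3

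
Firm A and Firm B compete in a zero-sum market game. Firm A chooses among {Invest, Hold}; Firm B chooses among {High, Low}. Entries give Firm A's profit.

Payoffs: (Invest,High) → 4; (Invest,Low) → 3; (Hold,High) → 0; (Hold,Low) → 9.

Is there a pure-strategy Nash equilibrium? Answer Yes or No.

Row minima: Invest → 3, Hold → 0; maximin = 3.
Column maxima: High → 4, Low → 9; minimax = 4.
3 ≠ 4, so no pure-strategy equilibrium exists.

No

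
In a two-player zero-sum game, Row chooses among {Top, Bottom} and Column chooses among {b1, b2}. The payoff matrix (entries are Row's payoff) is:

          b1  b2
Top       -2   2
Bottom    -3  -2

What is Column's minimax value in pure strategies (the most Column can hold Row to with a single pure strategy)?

Column maxima: b1 → -2, b2 → 2.
The smallest of these is -2.

-2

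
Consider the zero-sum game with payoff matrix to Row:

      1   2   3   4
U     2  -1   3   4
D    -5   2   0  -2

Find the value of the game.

Row minima: U → -1, D → -5; maximin = -1.
Column maxima: 1 → 2, 2 → 2, 3 → 3, 4 → 4; minimax = 2.
-1 ≠ 2, so there is no saddle point; optimal play is mixed.
3 is strictly dominated by 1 (it gives Row strictly more in every row), so Column never plays it.
4 is strictly dominated by 1 (it gives Row strictly more in every row), so Column never plays it.
On the remaining 2×2 (U, D vs 1, 2):
Let Row play U with probability p. Expected payoff against 1: 2p + (-5)(1−p) = 7p − 5; against 2: (-1)p + 2(1−p) = −3p + 2.
Setting these equal: 7p − 5 = −3p + 2 ⇒ 10p = 7 ⇒ p = 7/10, and the value is (7)·(7/10) − 5 = -1/10.
For Column: with q = P(1), equating U's and D's payoffs gives 3q − 1 = −7q + 2 ⇒ q = 3/10.

-1/10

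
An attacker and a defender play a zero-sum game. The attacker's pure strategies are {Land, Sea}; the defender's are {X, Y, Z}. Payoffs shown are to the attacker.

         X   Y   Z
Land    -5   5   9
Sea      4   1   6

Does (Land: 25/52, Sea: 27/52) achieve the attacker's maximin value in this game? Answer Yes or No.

No

Against X this mix gives (25/52)·(-5) + (27/52)·4 = -17/52.
Against Y this mix gives (25/52)·5 + (27/52)·1 = 38/13.
Against Z this mix gives (25/52)·9 + (27/52)·6 = 387/52.
The defender will play X, holding the attacker to -17/52. Shifting weight toward the row that does better against X would raise this floor (the equalizing mix achieves 25/13 against both X and Y), so the proposed strategy is not optimal.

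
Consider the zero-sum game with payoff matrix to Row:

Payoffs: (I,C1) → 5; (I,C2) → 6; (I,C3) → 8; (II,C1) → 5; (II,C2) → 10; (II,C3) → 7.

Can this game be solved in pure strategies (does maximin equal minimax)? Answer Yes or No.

Yes

Row minima: I → 5, II → 5; maximin = 5.
Column maxima: C1 → 5, C2 → 10, C3 → 8; minimax = 5.
maximin = minimax = 5, so a saddle point exists.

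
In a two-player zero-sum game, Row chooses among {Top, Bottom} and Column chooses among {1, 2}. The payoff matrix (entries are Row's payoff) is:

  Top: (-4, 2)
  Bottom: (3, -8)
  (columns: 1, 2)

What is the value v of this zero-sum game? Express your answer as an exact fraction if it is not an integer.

-26/17

Row minima: Top → -4, Bottom → -8; maximin = -4.
Column maxima: 1 → 3, 2 → 2; minimax = 2.
-4 ≠ 2, so there is no saddle point; optimal play is mixed.
Let Row play Top with probability p. Expected payoff against 1: (-4)p + 3(1−p) = −7p + 3; against 2: 2p + (-8)(1−p) = 10p − 8.
Setting these equal: −7p + 3 = 10p − 8 ⇒ −17p = -11 ⇒ p = 11/17, and the value is (-7)·(11/17) + 3 = -26/17.
For Column: with q = P(1), equating Top's and Bottom's payoffs gives −6q + 2 = 11q − 8 ⇒ q = 10/17.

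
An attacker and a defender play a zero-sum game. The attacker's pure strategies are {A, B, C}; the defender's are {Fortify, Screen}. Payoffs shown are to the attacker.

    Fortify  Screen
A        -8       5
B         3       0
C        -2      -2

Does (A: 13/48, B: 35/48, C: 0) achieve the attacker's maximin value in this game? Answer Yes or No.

No

Against Fortify this mix gives (13/48)·(-8) + (35/48)·3 = 1/48.
Against Screen this mix gives (13/48)·5 + (35/48)·0 = 65/48.
The defender will play Fortify, holding the attacker to 1/48. Shifting weight toward the row that does better against Fortify would raise this floor (the equalizing mix achieves 15/16 against both Fortify and Screen), so the proposed strategy is not optimal.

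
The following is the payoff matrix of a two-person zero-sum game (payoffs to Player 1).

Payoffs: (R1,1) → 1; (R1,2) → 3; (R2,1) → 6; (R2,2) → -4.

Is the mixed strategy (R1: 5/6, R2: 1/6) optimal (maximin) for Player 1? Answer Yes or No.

Against 1 this mix gives (5/6)·1 + (1/6)·6 = 11/6.
Against 2 this mix gives (5/6)·3 + (1/6)·(-4) = 11/6.
All of Player 2's active replies (1, 2) yield 11/6, and no column does worse for Player 1. The mix makes Player 2 indifferent and guarantees 11/6, so it is optimal.

Yes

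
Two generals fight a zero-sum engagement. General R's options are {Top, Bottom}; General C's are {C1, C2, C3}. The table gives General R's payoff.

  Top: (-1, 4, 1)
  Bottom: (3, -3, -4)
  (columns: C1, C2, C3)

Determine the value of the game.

Row minima: Top → -1, Bottom → -4; maximin = -1.
Column maxima: C1 → 3, C2 → 4, C3 → 1; minimax = 1.
-1 ≠ 1, so there is no saddle point; optimal play is mixed.
C2 is strictly dominated by C3 (it gives General R strictly more in every row), so General C never plays it.
On the remaining 2×2 (Top, Bottom vs C1, C3):
Let General R play Top with probability p. Expected payoff against C1: (-1)p + 3(1−p) = −4p + 3; against C3: 1p + (-4)(1−p) = 5p − 4.
Setting these equal: −4p + 3 = 5p − 4 ⇒ −9p = -7 ⇒ p = 7/9, and the value is (-4)·(7/9) + 3 = -1/9.
For General C: with q = P(C1), equating Top's and Bottom's payoffs gives −2q + 1 = 7q − 4 ⇒ q = 5/9.

-1/9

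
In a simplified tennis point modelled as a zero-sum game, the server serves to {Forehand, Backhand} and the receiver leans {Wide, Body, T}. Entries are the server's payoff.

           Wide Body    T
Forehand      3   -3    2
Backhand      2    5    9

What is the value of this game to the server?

7/3

Row minima: Forehand → -3, Backhand → 2; maximin = 2.
Column maxima: Wide → 3, Body → 5, T → 9; minimax = 3.
2 ≠ 3, so there is no saddle point; optimal play is mixed.
T is strictly dominated by Body (it gives the server strictly more in every row), so the receiver never plays it.
On the remaining 2×2 (Forehand, Backhand vs Wide, Body):
Let the server play Forehand with probability p. Expected payoff against Wide: 3p + 2(1−p) = p + 2; against Body: (-3)p + 5(1−p) = −8p + 5.
Setting these equal: p + 2 = −8p + 5 ⇒ 9p = 3 ⇒ p = 1/3, and the value is (1)·(1/3) + 2 = 7/3.
For the receiver: with q = P(Wide), equating Forehand's and Backhand's payoffs gives 6q − 3 = −3q + 5 ⇒ q = 8/9.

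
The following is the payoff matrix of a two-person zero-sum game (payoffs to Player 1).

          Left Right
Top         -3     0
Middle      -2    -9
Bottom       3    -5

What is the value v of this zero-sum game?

Row minima: Top → -3, Middle → -9, Bottom → -5; maximin = -3.
Column maxima: Left → 3, Right → 0; minimax = 0.
-3 ≠ 0, so there is no saddle point; optimal play is mixed.
Middle is strictly dominated by Bottom, so Player 1 never plays it.
On the remaining 2×2 (Top, Bottom vs Left, Right):
Let Player 1 play Top with probability p. Expected payoff against Left: (-3)p + 3(1−p) = −6p + 3; against Right: 0p + (-5)(1−p) = 5p − 5.
Setting these equal: −6p + 3 = 5p − 5 ⇒ −11p = -8 ⇒ p = 8/11, and the value is (-6)·(8/11) + 3 = -15/11.
For Player 2: with q = P(Left), equating Top's and Bottom's payoffs gives −3q = 8q − 5 ⇒ q = 5/11.

-15/11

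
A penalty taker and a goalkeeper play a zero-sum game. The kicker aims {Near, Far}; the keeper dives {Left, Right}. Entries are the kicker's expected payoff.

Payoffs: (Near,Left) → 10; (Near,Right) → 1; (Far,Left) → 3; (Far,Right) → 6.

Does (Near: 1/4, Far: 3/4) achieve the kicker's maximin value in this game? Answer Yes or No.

Yes

Against Left this mix gives (1/4)·10 + (3/4)·3 = 19/4.
Against Right this mix gives (1/4)·1 + (3/4)·6 = 19/4.
All of the keeper's active replies (Left, Right) yield 19/4, and no column does worse for the kicker. The mix makes the keeper indifferent and guarantees 19/4, so it is optimal.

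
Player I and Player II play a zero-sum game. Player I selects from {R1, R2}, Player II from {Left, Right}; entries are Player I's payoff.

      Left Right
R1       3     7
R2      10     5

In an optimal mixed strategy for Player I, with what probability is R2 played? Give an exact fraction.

Row minima: R1 → 3, R2 → 5; maximin = 5.
Column maxima: Left → 10, Right → 7; minimax = 7.
5 ≠ 7, so there is no saddle point; optimal play is mixed.
Let Player I play R1 with probability p. Expected payoff against Left: 3p + 10(1−p) = −7p + 10; against Right: 7p + 5(1−p) = 2p + 5.
Setting these equal: −7p + 10 = 2p + 5 ⇒ −9p = -5 ⇒ p = 5/9, and the value is (-7)·(5/9) + 10 = 55/9.
For Player II: with q = P(Left), equating R1's and R2's payoffs gives −4q + 7 = 5q + 5 ⇒ q = 2/9.

4/9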